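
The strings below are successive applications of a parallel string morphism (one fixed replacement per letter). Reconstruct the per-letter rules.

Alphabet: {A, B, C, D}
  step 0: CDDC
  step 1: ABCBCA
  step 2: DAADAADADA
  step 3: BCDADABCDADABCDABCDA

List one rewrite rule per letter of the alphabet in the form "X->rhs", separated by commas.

  step 2 ⇒ step 3: DAADAADADA ⇒ BC·DA·DA·BC·DA·DA·BC·DA·BC·DA
    A ↦ DA
    D ↦ BC
  step 1 ⇒ step 2: ABCBCA ⇒ DA·AD·A·AD·A·DA
    B ↦ AD
  step 0 ⇒ step 1: CDDC ⇒ A·BC·BC·A
    C ↦ A

A->DA, B->AD, C->A, D->BC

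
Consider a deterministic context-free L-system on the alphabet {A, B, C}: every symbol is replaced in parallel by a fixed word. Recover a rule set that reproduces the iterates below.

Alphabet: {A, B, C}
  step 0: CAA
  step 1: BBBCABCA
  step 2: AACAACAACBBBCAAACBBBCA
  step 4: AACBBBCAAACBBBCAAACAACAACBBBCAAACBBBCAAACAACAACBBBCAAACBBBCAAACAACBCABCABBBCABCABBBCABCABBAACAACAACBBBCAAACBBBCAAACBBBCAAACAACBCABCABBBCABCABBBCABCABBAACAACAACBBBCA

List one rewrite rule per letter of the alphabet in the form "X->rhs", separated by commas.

A->BCA, B->AAC, C->BB

  step 1 ⇒ step 2: BBBCABCA ⇒ AAC·AAC·AAC·BB·BCA·AAC·BB·BCA
    A ↦ BCA
    B ↦ AAC
    C ↦ BB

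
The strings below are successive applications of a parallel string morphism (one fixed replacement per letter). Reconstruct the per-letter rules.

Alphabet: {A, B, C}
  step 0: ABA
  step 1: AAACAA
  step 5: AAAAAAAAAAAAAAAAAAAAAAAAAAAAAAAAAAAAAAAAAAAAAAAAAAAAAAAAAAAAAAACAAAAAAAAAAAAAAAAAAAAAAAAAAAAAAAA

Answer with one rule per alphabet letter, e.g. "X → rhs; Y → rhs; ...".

  step 0 ⇒ step 1: ABA ⇒ AA·AC·AA
    A ↦ AA
    B ↦ AC
    C ↦ AB  (constrained at step 1)

A->AA, B->AC, C->AB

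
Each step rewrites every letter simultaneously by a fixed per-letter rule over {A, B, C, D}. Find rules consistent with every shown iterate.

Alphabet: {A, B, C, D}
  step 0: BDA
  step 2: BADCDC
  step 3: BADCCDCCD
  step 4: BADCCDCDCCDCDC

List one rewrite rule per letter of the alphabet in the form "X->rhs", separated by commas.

A->D, B->BA, C->CD, D->C

  step 3 ⇒ step 4: BADCCDCCD ⇒ BA·D·C·CD·CD·C·CD·CD·C
    A ↦ D
    B ↦ BA
    C ↦ CD
    D ↦ C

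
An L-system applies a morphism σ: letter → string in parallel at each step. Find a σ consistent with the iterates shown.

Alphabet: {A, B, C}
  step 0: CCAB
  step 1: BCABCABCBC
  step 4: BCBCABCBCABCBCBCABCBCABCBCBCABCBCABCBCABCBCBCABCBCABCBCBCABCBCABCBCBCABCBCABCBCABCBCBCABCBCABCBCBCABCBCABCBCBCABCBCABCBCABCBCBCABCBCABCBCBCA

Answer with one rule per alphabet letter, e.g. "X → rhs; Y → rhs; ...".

A->BC, B->BC, C->BCA

  step 0 ⇒ step 1: CCAB ⇒ BCA·BCA·BC·BC
    A ↦ BC
    B ↦ BC
    C ↦ BCA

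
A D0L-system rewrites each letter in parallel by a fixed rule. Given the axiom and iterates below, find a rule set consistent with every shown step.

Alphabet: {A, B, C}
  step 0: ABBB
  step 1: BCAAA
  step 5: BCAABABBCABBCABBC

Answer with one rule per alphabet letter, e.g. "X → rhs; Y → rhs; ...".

A->BC, B->A, C->B

  step 0 ⇒ step 1: ABBB ⇒ BC·A·A·A
    A ↦ BC
    B ↦ A
    C ↦ B  (constrained at step 1)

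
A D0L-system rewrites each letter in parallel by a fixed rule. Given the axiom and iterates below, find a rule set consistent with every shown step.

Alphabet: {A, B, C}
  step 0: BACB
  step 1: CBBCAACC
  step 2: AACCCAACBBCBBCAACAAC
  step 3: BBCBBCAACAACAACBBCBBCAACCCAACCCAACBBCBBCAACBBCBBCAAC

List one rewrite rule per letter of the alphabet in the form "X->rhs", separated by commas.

A->BBC, B->C, C->AAC

  step 2 ⇒ step 3: AACCCAACBBCBBCAACAAC ⇒ BBC·BBC·AAC·AAC·AAC·BBC·BBC·AAC·C·C·AAC·C·C·AAC·BBC·BBC·AAC·BBC·BBC·AAC
    A ↦ BBC
    B ↦ C
    C ↦ AAC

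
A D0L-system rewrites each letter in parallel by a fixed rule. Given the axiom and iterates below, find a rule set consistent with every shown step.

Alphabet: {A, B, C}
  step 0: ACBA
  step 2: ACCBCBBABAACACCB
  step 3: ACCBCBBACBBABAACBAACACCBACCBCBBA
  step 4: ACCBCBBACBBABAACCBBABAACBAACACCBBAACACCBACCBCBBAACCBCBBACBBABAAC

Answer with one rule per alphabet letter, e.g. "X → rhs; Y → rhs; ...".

  step 3 ⇒ step 4: ACCBCBBACBBABAACBAACACCBACCBCBBA ⇒ AC·CB·CB·BA·CB·BA·BA·AC·CB·BA·BA·AC·BA·AC·AC·CB·BA·AC·AC·CB·AC·CB·CB·BA·AC·CB·CB·BA·CB·BA·BA·AC
    A ↦ AC
    B ↦ BA
    C ↦ CB

A->AC, B->BA, C->CB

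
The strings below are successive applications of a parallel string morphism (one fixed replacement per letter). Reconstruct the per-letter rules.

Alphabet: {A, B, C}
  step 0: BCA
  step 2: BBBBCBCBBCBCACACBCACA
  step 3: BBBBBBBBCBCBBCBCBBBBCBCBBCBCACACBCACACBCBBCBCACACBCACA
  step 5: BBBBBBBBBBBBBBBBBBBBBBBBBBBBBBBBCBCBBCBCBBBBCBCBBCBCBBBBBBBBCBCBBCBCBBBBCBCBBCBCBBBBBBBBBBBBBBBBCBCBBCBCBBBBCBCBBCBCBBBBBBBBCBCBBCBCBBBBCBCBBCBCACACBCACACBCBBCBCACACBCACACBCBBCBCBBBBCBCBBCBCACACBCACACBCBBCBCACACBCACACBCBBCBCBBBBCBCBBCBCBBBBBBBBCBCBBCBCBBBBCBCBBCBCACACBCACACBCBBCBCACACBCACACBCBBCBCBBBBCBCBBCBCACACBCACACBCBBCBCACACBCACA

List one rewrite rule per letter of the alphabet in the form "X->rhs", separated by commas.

A->ACA, B->BB, C->CBC

  step 2 ⇒ step 3: BBBBCBCBBCBCACACBCACA ⇒ BB·BB·BB·BB·CBC·BB·CBC·BB·BB·CBC·BB·CBC·ACA·CBC·ACA·CBC·BB·CBC·ACA·CBC·ACA
    A ↦ ACA
    B ↦ BB
    C ↦ CBC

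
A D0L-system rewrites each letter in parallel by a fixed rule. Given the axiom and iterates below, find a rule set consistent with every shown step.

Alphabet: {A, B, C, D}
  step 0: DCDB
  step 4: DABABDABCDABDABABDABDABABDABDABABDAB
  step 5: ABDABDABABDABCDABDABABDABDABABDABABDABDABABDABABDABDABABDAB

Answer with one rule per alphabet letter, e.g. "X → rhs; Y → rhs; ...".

A->D, B->AB, C->CD, D->AB

  step 4 ⇒ step 5: DABABDABCDABDABABDABDABABDABDABABDAB ⇒ AB·D·AB·D·AB·AB·D·AB·CD·AB·D·AB·AB·D·AB·D·AB·AB·D·AB·AB·D·AB·D·AB·AB·D·AB·AB·D·AB·D·AB·AB·D·AB
    A ↦ D
    B ↦ AB
    C ↦ CD
    D ↦ AB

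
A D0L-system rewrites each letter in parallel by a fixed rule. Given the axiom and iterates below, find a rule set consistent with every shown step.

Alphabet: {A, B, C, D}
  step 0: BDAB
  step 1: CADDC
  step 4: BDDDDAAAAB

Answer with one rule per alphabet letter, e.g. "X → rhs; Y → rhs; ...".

  step 0 ⇒ step 1: BDAB ⇒ C·A·DD·C
    A ↦ DD
    B ↦ C
    D ↦ A
    C ↦ B  (constrained at step 1)

A->DD, B->C, C->B, D->A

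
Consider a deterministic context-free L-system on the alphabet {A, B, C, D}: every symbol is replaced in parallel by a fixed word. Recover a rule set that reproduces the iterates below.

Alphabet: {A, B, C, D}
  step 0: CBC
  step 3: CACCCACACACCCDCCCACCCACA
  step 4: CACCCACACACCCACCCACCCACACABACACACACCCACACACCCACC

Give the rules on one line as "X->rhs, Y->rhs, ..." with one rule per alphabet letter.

  step 3 ⇒ step 4: CACCCACACACCCDCCCACCCACA ⇒ CA·CC·CA·CA·CA·CC·CA·CC·CA·CC·CA·CA·CA·BA·CA·CA·CA·CC·CA·CA·CA·CC·CA·CC
    A ↦ CC
    C ↦ CA
    D ↦ BA
    B ↦ CD  (constrained at step 0)

A->CC, B->CD, C->CA, D->BA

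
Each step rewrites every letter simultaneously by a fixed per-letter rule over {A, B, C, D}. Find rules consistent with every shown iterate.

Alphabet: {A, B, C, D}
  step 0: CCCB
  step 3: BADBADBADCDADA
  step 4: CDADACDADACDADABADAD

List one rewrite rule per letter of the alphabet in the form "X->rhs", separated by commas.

  step 3 ⇒ step 4: BADBADBADCDADA ⇒ CDA·D·A·CDA·D·A·CDA·D·A·B·A·D·A·D
    A ↦ D
    B ↦ CDA
    C ↦ B
    D ↦ A

A->D, B->CDA, C->B, D->A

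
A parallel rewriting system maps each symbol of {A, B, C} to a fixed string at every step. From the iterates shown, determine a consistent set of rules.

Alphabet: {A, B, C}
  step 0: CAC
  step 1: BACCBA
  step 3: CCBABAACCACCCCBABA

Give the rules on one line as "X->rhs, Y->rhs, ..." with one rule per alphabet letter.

  step 0 ⇒ step 1: CAC ⇒ BA·CC·BA
    A ↦ CC
    C ↦ BA
    B ↦ A  (constrained at step 1)

A->CC, B->A, C->BA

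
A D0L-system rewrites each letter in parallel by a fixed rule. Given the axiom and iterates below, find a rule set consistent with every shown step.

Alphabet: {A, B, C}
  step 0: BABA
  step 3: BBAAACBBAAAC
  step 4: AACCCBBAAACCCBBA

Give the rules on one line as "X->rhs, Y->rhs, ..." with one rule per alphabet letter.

A->C, B->A, C->BBA

  step 3 ⇒ step 4: BBAAACBBAAAC ⇒ A·A·C·C·C·BBA·A·A·C·C·C·BBA
    A ↦ C
    B ↦ A
    C ↦ BBA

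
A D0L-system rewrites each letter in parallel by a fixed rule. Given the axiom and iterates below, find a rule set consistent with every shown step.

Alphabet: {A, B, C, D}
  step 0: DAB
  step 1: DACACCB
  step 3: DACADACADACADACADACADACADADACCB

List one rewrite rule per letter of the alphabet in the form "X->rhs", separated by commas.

A->CA, B->CCB, C->DA, D->DA

  step 0 ⇒ step 1: DAB ⇒ DA·CA·CCB
    A ↦ CA
    B ↦ CCB
    D ↦ DA
    C ↦ DA  (constrained at step 1)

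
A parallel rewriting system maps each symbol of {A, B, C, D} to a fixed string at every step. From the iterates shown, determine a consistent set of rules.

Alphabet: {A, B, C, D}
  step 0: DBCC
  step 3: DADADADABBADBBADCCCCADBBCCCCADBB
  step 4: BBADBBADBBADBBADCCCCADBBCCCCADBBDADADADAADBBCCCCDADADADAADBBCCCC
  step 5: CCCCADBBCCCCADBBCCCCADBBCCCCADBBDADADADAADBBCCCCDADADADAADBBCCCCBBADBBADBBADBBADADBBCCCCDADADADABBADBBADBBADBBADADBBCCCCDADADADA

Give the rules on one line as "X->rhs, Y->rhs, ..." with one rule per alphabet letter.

A->AD, B->CC, C->DA, D->BB

  step 4 ⇒ step 5: BBADBBADBBADBBADCCCCADBBCCCCADBBDADADADAADBBCCCCDADADADAADBBCCCC ⇒ CC·CC·AD·BB·CC·CC·AD·BB·CC·CC·AD·BB·CC·CC·AD·BB·DA·DA·DA·DA·AD·BB·CC·CC·DA·DA·DA·DA·AD·BB·CC·CC·BB·AD·BB·AD·BB·AD·BB·AD·AD·BB·CC·CC·DA·DA·DA·DA·BB·AD·BB·AD·BB·AD·BB·AD·AD·BB·CC·CC·DA·DA·DA·DA
    A ↦ AD
    B ↦ CC
    C ↦ DA
    D ↦ BB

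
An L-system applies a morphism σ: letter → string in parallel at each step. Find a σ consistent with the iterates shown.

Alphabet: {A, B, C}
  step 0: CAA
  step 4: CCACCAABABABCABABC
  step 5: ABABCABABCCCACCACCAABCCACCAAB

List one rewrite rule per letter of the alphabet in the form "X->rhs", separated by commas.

A->C, B->CA, C->AB

  step 4 ⇒ step 5: CCACCAABABABCABABC ⇒ AB·AB·C·AB·AB·C·C·CA·C·CA·C·CA·AB·C·CA·C·CA·AB
    A ↦ C
    B ↦ CA
    C ↦ AB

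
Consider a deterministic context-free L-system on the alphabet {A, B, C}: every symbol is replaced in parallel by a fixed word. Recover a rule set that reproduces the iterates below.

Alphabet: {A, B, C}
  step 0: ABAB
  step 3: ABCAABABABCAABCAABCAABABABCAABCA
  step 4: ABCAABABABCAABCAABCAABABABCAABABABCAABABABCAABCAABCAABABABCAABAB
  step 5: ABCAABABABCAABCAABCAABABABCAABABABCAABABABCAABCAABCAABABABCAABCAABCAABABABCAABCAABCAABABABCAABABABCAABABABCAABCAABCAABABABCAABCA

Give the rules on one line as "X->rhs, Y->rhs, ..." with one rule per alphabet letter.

A->AB, B->CA, C->AB

  step 4 ⇒ step 5: ABCAABABABCAABCAABCAABABABCAABABABCAABABABCAABCAABCAABABABCAABAB ⇒ AB·CA·AB·AB·AB·CA·AB·CA·AB·CA·AB·AB·AB·CA·AB·AB·AB·CA·AB·AB·AB·CA·AB·CA·AB·CA·AB·AB·AB·CA·AB·CA·AB·CA·AB·AB·AB·CA·AB·CA·AB·CA·AB·AB·AB·CA·AB·AB·AB·CA·AB·AB·AB·CA·AB·CA·AB·CA·AB·AB·AB·CA·AB·CA
    A ↦ AB
    B ↦ CA
    C ↦ AB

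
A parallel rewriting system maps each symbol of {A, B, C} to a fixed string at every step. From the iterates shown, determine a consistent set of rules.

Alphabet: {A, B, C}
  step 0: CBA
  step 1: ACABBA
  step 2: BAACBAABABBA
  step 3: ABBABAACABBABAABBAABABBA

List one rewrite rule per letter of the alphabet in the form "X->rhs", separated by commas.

  step 2 ⇒ step 3: BAACBAABABBA ⇒ AB·BA·BA·AC·AB·BA·BA·AB·BA·AB·AB·BA
    A ↦ BA
    B ↦ AB
    C ↦ AC

A->BA, B->AB, C->AC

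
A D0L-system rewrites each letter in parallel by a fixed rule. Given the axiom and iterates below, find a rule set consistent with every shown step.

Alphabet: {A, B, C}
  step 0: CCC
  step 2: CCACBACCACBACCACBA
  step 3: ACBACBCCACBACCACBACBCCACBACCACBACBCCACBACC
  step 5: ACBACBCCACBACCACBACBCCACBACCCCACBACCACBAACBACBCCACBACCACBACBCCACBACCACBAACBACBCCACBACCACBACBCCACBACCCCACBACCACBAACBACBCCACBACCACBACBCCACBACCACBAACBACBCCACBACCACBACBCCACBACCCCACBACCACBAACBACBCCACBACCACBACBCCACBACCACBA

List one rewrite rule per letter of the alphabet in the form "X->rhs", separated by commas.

A->CC, B->A, C->ACB

  step 2 ⇒ step 3: CCACBACCACBACCACBA ⇒ ACB·ACB·CC·ACB·A·CC·ACB·ACB·CC·ACB·A·CC·ACB·ACB·CC·ACB·A·CC
    A ↦ CC
    B ↦ A
    C ↦ ACB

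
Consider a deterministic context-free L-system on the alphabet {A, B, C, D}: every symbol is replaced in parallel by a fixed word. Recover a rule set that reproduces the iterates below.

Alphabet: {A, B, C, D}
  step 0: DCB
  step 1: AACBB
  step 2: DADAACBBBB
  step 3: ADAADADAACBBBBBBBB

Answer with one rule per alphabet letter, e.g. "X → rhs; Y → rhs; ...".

  step 2 ⇒ step 3: DADAACBBBB ⇒ A·DA·A·DA·DA·AC·BB·BB·BB·BB
    A ↦ DA
    B ↦ BB
    C ↦ AC
    D ↦ A

A->DA, B->BB, C->AC, D->A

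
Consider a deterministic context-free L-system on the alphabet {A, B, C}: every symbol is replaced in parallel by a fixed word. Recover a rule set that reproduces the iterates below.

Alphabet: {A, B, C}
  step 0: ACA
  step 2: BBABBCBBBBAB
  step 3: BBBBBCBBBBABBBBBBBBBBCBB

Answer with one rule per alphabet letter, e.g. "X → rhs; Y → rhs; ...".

  step 2 ⇒ step 3: BBABBCBBBBAB ⇒ BB·BB·BC·BB·BB·AB·BB·BB·BB·BB·BC·BB
    A ↦ BC
    B ↦ BB
    C ↦ AB

A->BC, B->BB, C->AB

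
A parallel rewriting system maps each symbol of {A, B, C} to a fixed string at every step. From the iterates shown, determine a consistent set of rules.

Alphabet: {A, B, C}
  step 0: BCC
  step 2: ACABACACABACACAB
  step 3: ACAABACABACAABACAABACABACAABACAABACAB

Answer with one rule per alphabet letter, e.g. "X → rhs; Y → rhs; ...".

A->AC, B->AB, C->AAB

  step 2 ⇒ step 3: ACABACACABACACAB ⇒ AC·AAB·AC·AB·AC·AAB·AC·AAB·AC·AB·AC·AAB·AC·AAB·AC·AB
    A ↦ AC
    B ↦ AB
    C ↦ AAB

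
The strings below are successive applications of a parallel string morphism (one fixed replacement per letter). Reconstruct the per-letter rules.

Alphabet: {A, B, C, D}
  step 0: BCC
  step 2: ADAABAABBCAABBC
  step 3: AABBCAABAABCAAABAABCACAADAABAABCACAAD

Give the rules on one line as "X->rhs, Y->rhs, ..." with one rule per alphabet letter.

A->AAB, B->CA, C->AD, D->BC

  step 2 ⇒ step 3: ADAABAABBCAABBC ⇒ AAB·BC·AAB·AAB·CA·AAB·AAB·CA·CA·AD·AAB·AAB·CA·CA·AD
    A ↦ AAB
    B ↦ CA
    C ↦ AD
    D ↦ BC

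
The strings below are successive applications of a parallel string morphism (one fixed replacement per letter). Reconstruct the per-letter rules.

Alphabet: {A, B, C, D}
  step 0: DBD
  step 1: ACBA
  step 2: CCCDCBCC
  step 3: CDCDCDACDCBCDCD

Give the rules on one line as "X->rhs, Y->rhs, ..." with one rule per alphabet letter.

  step 2 ⇒ step 3: CCCDCBCC ⇒ CD·CD·CD·A·CD·CB·CD·CD
    B ↦ CB
    C ↦ CD
    D ↦ A
  step 1 ⇒ step 2: ACBA ⇒ CC·CD·CB·CC
    A ↦ CC

A->CC, B->CB, C->CD, D->A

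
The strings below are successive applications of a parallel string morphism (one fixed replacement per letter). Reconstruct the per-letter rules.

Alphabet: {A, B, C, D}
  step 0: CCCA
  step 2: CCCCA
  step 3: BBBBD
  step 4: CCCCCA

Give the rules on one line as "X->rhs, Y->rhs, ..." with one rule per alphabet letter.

A->D, B->C, C->B, D->CA

  step 3 ⇒ step 4: BBBBD ⇒ C·C·C·C·CA
    B ↦ C
    D ↦ CA
  step 2 ⇒ step 3: CCCCA ⇒ B·B·B·B·D
    A ↦ D
  step 2 ⇒ step 3: CCCCA ⇒ B·B·B·B·D
    C ↦ B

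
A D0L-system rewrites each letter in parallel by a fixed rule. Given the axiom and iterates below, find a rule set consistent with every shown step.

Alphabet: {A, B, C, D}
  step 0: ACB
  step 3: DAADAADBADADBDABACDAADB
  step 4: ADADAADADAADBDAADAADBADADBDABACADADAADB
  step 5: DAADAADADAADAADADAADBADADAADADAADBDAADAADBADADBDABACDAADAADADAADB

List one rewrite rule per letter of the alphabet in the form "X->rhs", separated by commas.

  step 4 ⇒ step 5: ADADAADADAADBDAADAADBADADBDABACADADAADB ⇒ DA·A·DA·A·DA·DA·A·DA·A·DA·DA·A·DB·A·DA·DA·A·DA·DA·A·DB·DA·A·DA·A·DB·A·DA·DB·DA·BAC·DA·A·DA·A·DA·DA·A·DB
    A ↦ DA
    B ↦ DB
    C ↦ BAC
    D ↦ A

A->DA, B->DB, C->BAC, D->A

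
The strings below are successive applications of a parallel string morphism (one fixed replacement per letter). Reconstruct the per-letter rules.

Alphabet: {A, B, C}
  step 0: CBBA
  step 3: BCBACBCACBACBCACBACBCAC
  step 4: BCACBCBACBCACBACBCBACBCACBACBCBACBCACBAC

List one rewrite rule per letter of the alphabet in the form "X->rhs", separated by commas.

A->B, B->BC, C->AC

  step 3 ⇒ step 4: BCBACBCACBACBCACBACBCAC ⇒ BC·AC·BC·B·AC·BC·AC·B·AC·BC·B·AC·BC·AC·B·AC·BC·B·AC·BC·AC·B·AC
    A ↦ B
    B ↦ BC
    C ↦ AC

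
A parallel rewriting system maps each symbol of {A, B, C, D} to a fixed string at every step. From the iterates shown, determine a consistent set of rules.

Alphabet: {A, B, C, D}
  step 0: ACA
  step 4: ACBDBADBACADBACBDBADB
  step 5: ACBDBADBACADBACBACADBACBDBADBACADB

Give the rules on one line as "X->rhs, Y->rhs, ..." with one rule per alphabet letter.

A->AC, B->DB, C->B, D->A

  step 4 ⇒ step 5: ACBDBADBACADBACBDBADB ⇒ AC·B·DB·A·DB·AC·A·DB·AC·B·AC·A·DB·AC·B·DB·A·DB·AC·A·DB
    A ↦ AC
    B ↦ DB
    C ↦ B
    D ↦ A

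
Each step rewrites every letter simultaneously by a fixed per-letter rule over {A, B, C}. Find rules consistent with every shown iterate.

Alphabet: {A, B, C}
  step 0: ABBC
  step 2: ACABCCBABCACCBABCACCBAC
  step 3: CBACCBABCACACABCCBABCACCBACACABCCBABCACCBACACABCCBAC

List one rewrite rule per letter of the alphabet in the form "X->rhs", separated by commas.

  step 2 ⇒ step 3: ACABCCBABCACCBABCACCBAC ⇒ CB·AC·CB·ABC·AC·AC·ABC·CB·ABC·AC·CB·AC·AC·ABC·CB·ABC·AC·CB·AC·AC·ABC·CB·AC
    A ↦ CB
    B ↦ ABC
    C ↦ AC

A->CB, B->ABC, C->AC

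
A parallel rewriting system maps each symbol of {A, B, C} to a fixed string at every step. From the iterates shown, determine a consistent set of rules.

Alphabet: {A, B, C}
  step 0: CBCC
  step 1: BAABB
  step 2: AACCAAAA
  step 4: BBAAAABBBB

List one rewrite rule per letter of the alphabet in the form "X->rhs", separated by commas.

A->C, B->AA, C->B

  step 1 ⇒ step 2: BAABB ⇒ AA·C·C·AA·AA
    A ↦ C
    B ↦ AA
  step 0 ⇒ step 1: CBCC ⇒ B·AA·B·B
    C ↦ B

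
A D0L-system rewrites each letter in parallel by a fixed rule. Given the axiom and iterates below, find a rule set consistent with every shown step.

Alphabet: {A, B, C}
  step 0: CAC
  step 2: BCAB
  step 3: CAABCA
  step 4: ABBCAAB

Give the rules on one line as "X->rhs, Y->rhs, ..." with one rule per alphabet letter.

  step 3 ⇒ step 4: CAABCA ⇒ A·B·B·CA·A·B
    A ↦ B
    B ↦ CA
    C ↦ A

A->B, B->CA, C->A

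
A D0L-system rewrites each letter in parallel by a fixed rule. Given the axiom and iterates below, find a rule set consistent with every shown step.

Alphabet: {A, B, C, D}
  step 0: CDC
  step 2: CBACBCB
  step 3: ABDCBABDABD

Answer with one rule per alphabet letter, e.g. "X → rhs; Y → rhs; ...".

A->CB, B->BD, C->A, D->CA

  step 2 ⇒ step 3: CBACBCB ⇒ A·BD·CB·A·BD·A·BD
    A ↦ CB
    B ↦ BD
    C ↦ A
    D ↦ CA  (constrained at step 0)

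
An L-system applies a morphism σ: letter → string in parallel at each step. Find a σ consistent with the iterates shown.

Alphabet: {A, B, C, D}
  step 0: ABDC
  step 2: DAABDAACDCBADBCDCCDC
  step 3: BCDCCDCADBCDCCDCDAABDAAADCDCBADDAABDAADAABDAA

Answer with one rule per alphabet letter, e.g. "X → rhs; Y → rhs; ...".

  step 2 ⇒ step 3: DAABDAACDCBADBCDCCDC ⇒ B·CDC·CDC·AD·B·CDC·CDC·DAA·B·DAA·AD·CDC·B·AD·DAA·B·DAA·DAA·B·DAA
    A ↦ CDC
    B ↦ AD
    C ↦ DAA
    D ↦ B

A->CDC, B->AD, C->DAA, D->B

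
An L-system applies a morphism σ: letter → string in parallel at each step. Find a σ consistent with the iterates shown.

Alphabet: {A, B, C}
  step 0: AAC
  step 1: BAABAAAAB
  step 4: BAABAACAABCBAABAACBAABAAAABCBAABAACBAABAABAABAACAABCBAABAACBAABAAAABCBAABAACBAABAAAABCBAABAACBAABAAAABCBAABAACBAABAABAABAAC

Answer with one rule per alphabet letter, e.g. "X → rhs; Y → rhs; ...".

A->BAA, B->C, C->AAB

  step 0 ⇒ step 1: AAC ⇒ BAA·BAA·AAB
    A ↦ BAA
    C ↦ AAB
    B ↦ C  (constrained at step 1)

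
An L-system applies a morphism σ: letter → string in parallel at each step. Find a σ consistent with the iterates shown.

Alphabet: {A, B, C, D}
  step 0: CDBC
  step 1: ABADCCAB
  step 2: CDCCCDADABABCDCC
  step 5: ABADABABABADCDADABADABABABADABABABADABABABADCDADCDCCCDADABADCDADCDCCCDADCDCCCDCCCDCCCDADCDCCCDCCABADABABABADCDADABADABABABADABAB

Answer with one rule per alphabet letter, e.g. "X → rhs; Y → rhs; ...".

  step 1 ⇒ step 2: ABADCCAB ⇒ CD·CC·CD·AD·AB·AB·CD·CC
    A ↦ CD
    B ↦ CC
    C ↦ AB
    D ↦ AD

A->CD, B->CC, C->AB, D->AD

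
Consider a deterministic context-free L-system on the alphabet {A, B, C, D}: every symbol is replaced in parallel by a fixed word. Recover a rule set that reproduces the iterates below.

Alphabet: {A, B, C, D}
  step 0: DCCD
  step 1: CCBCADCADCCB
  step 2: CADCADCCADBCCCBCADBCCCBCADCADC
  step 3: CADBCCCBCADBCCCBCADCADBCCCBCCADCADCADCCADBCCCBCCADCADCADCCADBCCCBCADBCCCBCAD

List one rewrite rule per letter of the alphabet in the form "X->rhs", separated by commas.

A->BC, B->C, C->CAD, D->CCB

  step 2 ⇒ step 3: CADCADCCADBCCCBCADBCCCBCADCADC ⇒ CAD·BC·CCB·CAD·BC·CCB·CAD·CAD·BC·CCB·C·CAD·CAD·CAD·C·CAD·BC·CCB·C·CAD·CAD·CAD·C·CAD·BC·CCB·CAD·BC·CCB·CAD
    A ↦ BC
    B ↦ C
    C ↦ CAD
    D ↦ CCB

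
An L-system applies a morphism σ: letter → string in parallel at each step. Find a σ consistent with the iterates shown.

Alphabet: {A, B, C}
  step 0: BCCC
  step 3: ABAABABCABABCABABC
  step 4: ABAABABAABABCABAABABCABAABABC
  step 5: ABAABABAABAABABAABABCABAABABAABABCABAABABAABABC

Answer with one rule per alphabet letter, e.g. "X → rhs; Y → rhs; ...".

  step 4 ⇒ step 5: ABAABABAABABCABAABABCABAABABC ⇒ AB·A·AB·AB·A·AB·A·AB·AB·A·AB·A·BC·AB·A·AB·AB·A·AB·A·BC·AB·A·AB·AB·A·AB·A·BC
    A ↦ AB
    B ↦ A
    C ↦ BC

A->AB, B->A, C->BC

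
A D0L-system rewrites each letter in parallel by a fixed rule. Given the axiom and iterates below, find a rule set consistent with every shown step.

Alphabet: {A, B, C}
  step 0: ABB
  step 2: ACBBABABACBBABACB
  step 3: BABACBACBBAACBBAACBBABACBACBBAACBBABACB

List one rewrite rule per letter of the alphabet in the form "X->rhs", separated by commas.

  step 2 ⇒ step 3: ACBBABABACBBABACB ⇒ BA·B·ACB·ACB·BA·ACB·BA·ACB·BA·B·ACB·ACB·BA·ACB·BA·B·ACB
    A ↦ BA
    B ↦ ACB
    C ↦ B

A->BA, B->ACB, C->B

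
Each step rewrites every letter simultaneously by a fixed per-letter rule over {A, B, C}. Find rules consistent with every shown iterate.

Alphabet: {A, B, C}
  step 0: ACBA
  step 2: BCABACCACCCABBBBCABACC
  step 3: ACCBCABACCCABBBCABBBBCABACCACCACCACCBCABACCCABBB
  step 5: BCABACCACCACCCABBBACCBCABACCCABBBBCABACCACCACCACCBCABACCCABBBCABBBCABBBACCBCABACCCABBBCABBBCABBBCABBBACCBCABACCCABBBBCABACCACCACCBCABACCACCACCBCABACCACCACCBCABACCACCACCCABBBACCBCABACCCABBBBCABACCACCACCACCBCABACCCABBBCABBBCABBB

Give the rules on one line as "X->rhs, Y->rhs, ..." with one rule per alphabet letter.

  step 2 ⇒ step 3: BCABACCACCCABBBBCABACC ⇒ ACC·B·CAB·ACC·CAB·B·B·CAB·B·B·B·CAB·ACC·ACC·ACC·ACC·B·CAB·ACC·CAB·B·B
    A ↦ CAB
    B ↦ ACC
    C ↦ B

A->CAB, B->ACC, C->B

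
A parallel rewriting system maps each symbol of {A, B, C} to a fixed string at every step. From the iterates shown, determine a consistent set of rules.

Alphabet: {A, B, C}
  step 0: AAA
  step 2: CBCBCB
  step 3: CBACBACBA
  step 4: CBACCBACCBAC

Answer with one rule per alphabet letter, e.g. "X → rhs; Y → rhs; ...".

  step 3 ⇒ step 4: CBACBACBA ⇒ CB·A·C·CB·A·C·CB·A·C
    A ↦ C
    B ↦ A
    C ↦ CB

A->C, B->A, C->CB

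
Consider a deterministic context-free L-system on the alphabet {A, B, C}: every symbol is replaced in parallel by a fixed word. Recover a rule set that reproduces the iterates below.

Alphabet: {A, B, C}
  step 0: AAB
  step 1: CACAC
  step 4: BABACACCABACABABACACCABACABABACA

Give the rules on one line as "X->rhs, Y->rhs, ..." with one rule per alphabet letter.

A->CA, B->C, C->BA

  step 0 ⇒ step 1: AAB ⇒ CA·CA·C
    A ↦ CA
    B ↦ C
    C ↦ BA  (constrained at step 1)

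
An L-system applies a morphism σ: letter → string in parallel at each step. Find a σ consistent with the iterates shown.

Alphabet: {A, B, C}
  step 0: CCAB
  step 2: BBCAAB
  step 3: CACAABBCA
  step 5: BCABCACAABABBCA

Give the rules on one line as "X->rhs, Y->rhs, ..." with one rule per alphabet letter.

A->B, B->CA, C->A

  step 2 ⇒ step 3: BBCAAB ⇒ CA·CA·A·B·B·CA
    A ↦ B
    B ↦ CA
    C ↦ A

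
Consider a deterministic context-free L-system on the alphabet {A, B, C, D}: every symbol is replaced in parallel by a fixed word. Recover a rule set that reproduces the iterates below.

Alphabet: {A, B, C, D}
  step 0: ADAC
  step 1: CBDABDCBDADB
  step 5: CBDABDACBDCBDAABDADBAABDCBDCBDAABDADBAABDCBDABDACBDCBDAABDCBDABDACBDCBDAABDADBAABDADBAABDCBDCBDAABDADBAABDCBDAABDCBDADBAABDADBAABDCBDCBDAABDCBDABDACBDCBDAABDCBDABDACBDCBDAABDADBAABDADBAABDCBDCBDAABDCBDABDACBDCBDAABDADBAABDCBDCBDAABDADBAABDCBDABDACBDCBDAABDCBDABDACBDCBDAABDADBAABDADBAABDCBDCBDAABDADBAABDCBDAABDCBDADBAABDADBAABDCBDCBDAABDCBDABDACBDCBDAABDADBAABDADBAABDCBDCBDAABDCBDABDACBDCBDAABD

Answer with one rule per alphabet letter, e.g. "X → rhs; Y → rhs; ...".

A->CBD, B->A, C->ADB, D->ABD

  step 0 ⇒ step 1: ADAC ⇒ CBD·ABD·CBD·ADB
    A ↦ CBD
    C ↦ ADB
    D ↦ ABD
    B ↦ A  (constrained at step 1)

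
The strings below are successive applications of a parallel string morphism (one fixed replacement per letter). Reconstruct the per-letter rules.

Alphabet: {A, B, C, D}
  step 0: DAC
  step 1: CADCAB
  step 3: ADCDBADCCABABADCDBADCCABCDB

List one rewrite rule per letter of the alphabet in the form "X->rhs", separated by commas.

  step 0 ⇒ step 1: DAC ⇒ C·ADC·AB
    A ↦ ADC
    C ↦ AB
    D ↦ C
    B ↦ DB  (constrained at step 1)

A->ADC, B->DB, C->AB, D->C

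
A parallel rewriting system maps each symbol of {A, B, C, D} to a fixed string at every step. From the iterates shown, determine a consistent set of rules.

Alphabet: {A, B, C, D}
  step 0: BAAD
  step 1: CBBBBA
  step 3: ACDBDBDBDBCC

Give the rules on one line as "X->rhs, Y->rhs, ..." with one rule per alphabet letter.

  step 0 ⇒ step 1: BAAD ⇒ C·BB·BB·A
    A ↦ BB
    B ↦ C
    D ↦ A
    C ↦ DB  (constrained at step 1)

A->BB, B->C, C->DB, D->A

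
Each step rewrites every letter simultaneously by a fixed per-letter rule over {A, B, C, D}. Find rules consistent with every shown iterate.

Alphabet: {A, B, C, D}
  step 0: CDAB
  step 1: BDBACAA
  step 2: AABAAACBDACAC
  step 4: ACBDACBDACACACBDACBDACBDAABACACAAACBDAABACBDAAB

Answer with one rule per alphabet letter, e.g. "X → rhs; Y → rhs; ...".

A->AC, B->AA, C->BD, D->B

  step 1 ⇒ step 2: BDBACAA ⇒ AA·B·AA·AC·BD·AC·AC
    A ↦ AC
    B ↦ AA
    C ↦ BD
    D ↦ B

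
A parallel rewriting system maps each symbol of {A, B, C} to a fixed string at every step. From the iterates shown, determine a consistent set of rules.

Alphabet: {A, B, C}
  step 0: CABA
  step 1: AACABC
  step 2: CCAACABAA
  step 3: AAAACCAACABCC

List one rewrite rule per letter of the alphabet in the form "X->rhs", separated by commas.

  step 2 ⇒ step 3: CCAACABAA ⇒ AA·AA·C·C·AA·C·AB·C·C
    A ↦ C
    B ↦ AB
    C ↦ AA

A->C, B->AB, C->AA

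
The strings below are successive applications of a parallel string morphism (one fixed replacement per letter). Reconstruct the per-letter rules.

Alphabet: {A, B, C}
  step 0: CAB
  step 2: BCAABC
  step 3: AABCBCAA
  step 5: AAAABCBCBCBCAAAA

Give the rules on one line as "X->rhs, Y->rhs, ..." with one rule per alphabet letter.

  step 2 ⇒ step 3: BCAABC ⇒ A·A·BC·BC·A·A
    A ↦ BC
    B ↦ A
    C ↦ A

A->BC, B->A, C->A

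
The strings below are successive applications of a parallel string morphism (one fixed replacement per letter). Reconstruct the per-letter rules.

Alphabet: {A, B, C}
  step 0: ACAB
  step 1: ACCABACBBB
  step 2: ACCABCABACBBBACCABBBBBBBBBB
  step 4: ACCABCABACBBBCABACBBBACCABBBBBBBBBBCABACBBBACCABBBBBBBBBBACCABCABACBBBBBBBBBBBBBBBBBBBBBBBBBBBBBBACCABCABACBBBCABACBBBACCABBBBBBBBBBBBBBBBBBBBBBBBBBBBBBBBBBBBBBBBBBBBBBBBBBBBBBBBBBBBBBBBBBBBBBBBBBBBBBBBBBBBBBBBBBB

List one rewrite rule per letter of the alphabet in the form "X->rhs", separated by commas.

A->AC, B->BBB, C->CAB

  step 1 ⇒ step 2: ACCABACBBB ⇒ AC·CAB·CAB·AC·BBB·AC·CAB·BBB·BBB·BBB
    A ↦ AC
    B ↦ BBB
    C ↦ CAB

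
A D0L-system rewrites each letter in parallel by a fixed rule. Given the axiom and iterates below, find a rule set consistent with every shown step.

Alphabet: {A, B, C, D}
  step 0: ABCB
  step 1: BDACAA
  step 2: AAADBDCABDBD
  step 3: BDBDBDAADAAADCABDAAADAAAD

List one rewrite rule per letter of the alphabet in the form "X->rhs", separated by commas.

A->BD, B->A, C->CA, D->AAD

  step 2 ⇒ step 3: AAADBDCABDBD ⇒ BD·BD·BD·AAD·A·AAD·CA·BD·A·AAD·A·AAD
    A ↦ BD
    B ↦ A
    C ↦ CA
    D ↦ AAD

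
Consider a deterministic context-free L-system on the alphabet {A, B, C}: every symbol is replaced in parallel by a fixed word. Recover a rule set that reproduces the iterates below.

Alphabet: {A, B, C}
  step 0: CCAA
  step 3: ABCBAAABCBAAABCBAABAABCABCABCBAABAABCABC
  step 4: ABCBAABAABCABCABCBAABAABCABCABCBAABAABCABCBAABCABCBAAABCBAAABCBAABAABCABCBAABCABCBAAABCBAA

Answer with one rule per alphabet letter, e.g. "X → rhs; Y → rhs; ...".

  step 3 ⇒ step 4: ABCBAAABCBAAABCBAABAABCABCABCBAABAABCABC ⇒ ABC·BA·A·BA·ABC·ABC·ABC·BA·A·BA·ABC·ABC·ABC·BA·A·BA·ABC·ABC·BA·ABC·ABC·BA·A·ABC·BA·A·ABC·BA·A·BA·ABC·ABC·BA·ABC·ABC·BA·A·ABC·BA·A
    A ↦ ABC
    B ↦ BA
    C ↦ A

A->ABC, B->BA, C->A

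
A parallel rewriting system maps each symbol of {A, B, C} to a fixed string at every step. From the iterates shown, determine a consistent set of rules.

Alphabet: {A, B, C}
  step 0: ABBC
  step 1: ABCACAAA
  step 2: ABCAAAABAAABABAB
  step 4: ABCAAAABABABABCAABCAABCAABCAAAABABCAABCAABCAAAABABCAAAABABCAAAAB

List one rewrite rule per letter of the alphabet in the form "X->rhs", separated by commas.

  step 1 ⇒ step 2: ABCACAAA ⇒ AB·CA·AA·AB·AA·AB·AB·AB
    A ↦ AB
    B ↦ CA
    C ↦ AA

A->AB, B->CA, C->AA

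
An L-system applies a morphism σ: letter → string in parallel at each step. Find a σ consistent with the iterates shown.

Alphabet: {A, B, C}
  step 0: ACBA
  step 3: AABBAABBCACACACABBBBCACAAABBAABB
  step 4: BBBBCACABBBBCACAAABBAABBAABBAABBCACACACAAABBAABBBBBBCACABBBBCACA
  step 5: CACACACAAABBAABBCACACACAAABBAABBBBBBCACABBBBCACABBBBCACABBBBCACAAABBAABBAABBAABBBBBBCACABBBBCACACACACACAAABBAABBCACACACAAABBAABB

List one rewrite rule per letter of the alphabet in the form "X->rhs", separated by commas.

A->BB, B->CA, C->AA

  step 4 ⇒ step 5: BBBBCACABBBBCACAAABBAABBAABBAABBCACACACAAABBAABBBBBBCACABBBBCACA ⇒ CA·CA·CA·CA·AA·BB·AA·BB·CA·CA·CA·CA·AA·BB·AA·BB·BB·BB·CA·CA·BB·BB·CA·CA·BB·BB·CA·CA·BB·BB·CA·CA·AA·BB·AA·BB·AA·BB·AA·BB·BB·BB·CA·CA·BB·BB·CA·CA·CA·CA·CA·CA·AA·BB·AA·BB·CA·CA·CA·CA·AA·BB·AA·BB
    A ↦ BB
    B ↦ CA
    C ↦ AA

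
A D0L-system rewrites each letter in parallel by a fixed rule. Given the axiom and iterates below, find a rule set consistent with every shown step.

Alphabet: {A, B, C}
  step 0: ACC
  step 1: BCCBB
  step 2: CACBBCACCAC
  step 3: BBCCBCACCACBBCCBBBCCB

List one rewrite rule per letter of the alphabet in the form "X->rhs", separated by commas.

  step 2 ⇒ step 3: CACBBCACCAC ⇒ B·BCC·B·CAC·CAC·B·BCC·B·B·BCC·B
    A ↦ BCC
    B ↦ CAC
    C ↦ B

A->BCC, B->CAC, C->B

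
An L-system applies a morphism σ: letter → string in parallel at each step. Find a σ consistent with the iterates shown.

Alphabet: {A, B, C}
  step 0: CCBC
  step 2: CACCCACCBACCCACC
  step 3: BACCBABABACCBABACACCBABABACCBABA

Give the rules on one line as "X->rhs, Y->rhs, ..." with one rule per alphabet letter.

A->CC, B->CA, C->BA

  step 2 ⇒ step 3: CACCCACCBACCCACC ⇒ BA·CC·BA·BA·BA·CC·BA·BA·CA·CC·BA·BA·BA·CC·BA·BA
    A ↦ CC
    B ↦ CA
    C ↦ BA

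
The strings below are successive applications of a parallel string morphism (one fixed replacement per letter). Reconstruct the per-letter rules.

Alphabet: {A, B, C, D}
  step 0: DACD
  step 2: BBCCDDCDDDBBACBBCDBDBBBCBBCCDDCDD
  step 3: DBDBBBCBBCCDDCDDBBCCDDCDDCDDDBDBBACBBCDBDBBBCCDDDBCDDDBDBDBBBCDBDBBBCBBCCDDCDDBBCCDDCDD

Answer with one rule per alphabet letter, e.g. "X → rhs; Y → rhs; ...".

A->BAC, B->DB, C->BBC, D->CDD

  step 2 ⇒ step 3: BBCCDDCDDDBBACBBCDBDBBBCBBCCDDCDD ⇒ DB·DB·BBC·BBC·CDD·CDD·BBC·CDD·CDD·CDD·DB·DB·BAC·BBC·DB·DB·BBC·CDD·DB·CDD·DB·DB·DB·BBC·DB·DB·BBC·BBC·CDD·CDD·BBC·CDD·CDD
    A ↦ BAC
    B ↦ DB
    C ↦ BBC
    D ↦ CDD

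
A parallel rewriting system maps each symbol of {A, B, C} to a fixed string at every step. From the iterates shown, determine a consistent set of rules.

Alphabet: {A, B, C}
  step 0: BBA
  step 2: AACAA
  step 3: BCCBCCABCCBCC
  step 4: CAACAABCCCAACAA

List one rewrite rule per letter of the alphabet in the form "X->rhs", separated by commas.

A->BCC, B->C, C->A

  step 3 ⇒ step 4: BCCBCCABCCBCC ⇒ C·A·A·C·A·A·BCC·C·A·A·C·A·A
    A ↦ BCC
    B ↦ C
    C ↦ A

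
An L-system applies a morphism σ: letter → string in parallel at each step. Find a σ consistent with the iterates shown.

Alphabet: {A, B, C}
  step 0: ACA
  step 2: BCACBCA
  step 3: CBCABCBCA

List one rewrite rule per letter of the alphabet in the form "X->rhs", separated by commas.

  step 2 ⇒ step 3: BCACBCA ⇒ C·B·CA·B·C·B·CA
    A ↦ CA
    B ↦ C
    C ↦ B

A->CA, B->C, C->B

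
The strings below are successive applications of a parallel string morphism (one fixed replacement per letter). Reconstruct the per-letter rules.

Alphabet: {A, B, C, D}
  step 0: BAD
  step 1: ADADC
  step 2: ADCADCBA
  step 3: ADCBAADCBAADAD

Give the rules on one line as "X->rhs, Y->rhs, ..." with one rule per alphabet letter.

A->AD, B->AD, C->BA, D->C

  step 2 ⇒ step 3: ADCADCBA ⇒ AD·C·BA·AD·C·BA·AD·AD
    A ↦ AD
    B ↦ AD
    C ↦ BA
    D ↦ C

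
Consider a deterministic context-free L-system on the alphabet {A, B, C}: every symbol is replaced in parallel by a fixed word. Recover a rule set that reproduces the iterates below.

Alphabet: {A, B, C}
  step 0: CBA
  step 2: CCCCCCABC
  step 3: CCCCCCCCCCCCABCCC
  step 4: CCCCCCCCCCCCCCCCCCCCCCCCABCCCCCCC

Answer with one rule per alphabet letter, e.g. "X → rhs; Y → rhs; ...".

  step 3 ⇒ step 4: CCCCCCCCCCCCABCCC ⇒ CC·CC·CC·CC·CC·CC·CC·CC·CC·CC·CC·CC·AB·C·CC·CC·CC
    A ↦ AB
    B ↦ C
    C ↦ CC

A->AB, B->C, C->CC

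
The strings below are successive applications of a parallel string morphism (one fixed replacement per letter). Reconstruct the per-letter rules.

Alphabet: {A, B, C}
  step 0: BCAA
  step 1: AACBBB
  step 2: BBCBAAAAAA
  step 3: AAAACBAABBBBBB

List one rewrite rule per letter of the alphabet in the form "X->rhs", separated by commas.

A->B, B->AA, C->CB

  step 2 ⇒ step 3: BBCBAAAAAA ⇒ AA·AA·CB·AA·B·B·B·B·B·B
    A ↦ B
    B ↦ AA
    C ↦ CB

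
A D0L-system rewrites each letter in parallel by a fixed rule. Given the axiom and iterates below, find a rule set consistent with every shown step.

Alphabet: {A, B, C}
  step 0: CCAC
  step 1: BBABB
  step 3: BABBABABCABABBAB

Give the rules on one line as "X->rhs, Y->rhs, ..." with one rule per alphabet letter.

A->AB, B->CA, C->B

  step 0 ⇒ step 1: CCAC ⇒ B·B·AB·B
    A ↦ AB
    C ↦ B
    B ↦ CA  (constrained at step 1)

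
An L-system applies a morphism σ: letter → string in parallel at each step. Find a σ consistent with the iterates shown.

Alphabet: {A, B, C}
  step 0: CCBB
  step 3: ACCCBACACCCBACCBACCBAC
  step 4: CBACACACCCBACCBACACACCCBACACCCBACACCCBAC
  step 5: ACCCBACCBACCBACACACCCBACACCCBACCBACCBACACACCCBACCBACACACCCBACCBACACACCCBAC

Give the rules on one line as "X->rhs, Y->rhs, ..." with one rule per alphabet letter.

A->CB, B->C, C->AC

  step 4 ⇒ step 5: CBACACACCCBACCBACACACCCBACACCCBACACCCBAC ⇒ AC·C·CB·AC·CB·AC·CB·AC·AC·AC·C·CB·AC·AC·C·CB·AC·CB·AC·CB·AC·AC·AC·C·CB·AC·CB·AC·AC·AC·C·CB·AC·CB·AC·AC·AC·C·CB·AC
    A ↦ CB
    B ↦ C
    C ↦ AC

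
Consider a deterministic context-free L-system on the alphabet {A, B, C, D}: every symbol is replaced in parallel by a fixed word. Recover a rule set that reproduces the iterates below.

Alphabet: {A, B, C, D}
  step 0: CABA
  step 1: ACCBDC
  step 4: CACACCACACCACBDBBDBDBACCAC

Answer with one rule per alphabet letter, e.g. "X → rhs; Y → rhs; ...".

A->C, B->BD, C->AC, D->B

  step 0 ⇒ step 1: CABA ⇒ AC·C·BD·C
    A ↦ C
    B ↦ BD
    C ↦ AC
    D ↦ B  (constrained at step 1)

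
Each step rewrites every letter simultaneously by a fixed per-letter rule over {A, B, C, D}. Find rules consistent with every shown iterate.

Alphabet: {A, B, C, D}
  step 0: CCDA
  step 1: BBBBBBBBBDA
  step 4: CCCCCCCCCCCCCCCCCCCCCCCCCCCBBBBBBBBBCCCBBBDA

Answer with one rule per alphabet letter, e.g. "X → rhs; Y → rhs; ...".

  step 0 ⇒ step 1: CCDA ⇒ BBB·BBB·BB·BDA
    A ↦ BDA
    C ↦ BBB
    D ↦ BB
    B ↦ C  (constrained at step 1)

A->BDA, B->C, C->BBB, D->BB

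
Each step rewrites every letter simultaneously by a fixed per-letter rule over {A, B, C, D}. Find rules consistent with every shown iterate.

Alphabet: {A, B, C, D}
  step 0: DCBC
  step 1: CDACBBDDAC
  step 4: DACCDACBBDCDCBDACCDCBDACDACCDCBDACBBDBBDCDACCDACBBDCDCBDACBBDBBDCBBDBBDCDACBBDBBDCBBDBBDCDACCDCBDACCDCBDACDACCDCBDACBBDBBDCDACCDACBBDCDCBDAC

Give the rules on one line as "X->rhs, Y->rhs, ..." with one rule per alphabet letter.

A->DCB, B->BBD, C->DAC, D->C

  step 0 ⇒ step 1: DCBC ⇒ C·DAC·BBD·DAC
    B ↦ BBD
    C ↦ DAC
    D ↦ C
    A ↦ DCB  (constrained at step 1)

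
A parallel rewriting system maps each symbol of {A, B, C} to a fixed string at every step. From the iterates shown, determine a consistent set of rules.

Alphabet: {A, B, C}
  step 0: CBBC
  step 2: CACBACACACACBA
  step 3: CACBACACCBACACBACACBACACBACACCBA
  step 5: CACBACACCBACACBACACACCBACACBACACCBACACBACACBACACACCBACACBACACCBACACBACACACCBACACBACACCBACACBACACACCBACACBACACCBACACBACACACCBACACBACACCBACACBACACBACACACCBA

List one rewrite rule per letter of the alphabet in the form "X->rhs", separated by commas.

A->CBA, B->C, C->CA

  step 2 ⇒ step 3: CACBACACACACBA ⇒ CA·CBA·CA·C·CBA·CA·CBA·CA·CBA·CA·CBA·CA·C·CBA
    A ↦ CBA
    B ↦ C
    C ↦ CA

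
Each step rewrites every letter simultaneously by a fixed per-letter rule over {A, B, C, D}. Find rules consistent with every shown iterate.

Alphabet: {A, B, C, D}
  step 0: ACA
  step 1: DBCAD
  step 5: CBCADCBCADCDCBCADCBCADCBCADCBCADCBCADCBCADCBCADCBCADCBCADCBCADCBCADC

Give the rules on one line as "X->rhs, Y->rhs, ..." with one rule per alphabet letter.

  step 0 ⇒ step 1: ACA ⇒ D·BCA·D
    A ↦ D
    C ↦ BCA
    B ↦ DC  (constrained at step 1)
    D ↦ C  (constrained at step 1)

A->D, B->DC, C->BCA, D->C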